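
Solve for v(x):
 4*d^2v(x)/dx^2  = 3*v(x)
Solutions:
 v(x) = C1*exp(-sqrt(3)*x/2) + C2*exp(sqrt(3)*x/2)


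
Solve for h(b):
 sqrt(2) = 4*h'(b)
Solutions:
 h(b) = C1 + sqrt(2)*b/4


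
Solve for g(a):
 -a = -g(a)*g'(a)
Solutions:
 g(a) = -sqrt(C1 + a^2)
 g(a) = sqrt(C1 + a^2)


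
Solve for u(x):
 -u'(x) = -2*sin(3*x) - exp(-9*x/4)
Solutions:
 u(x) = C1 - 2*cos(3*x)/3 - 4*exp(-9*x/4)/9


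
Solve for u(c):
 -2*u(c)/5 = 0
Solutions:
 u(c) = 0


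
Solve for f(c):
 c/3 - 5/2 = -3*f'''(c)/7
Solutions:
 f(c) = C1 + C2*c + C3*c^2 - 7*c^4/216 + 35*c^3/36


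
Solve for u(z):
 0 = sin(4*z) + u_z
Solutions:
 u(z) = C1 + cos(4*z)/4


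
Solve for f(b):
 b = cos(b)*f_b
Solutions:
 f(b) = C1 + Integral(b/cos(b), b)


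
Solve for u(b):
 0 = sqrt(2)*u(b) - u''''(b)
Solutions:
 u(b) = C1*exp(-2^(1/8)*b) + C2*exp(2^(1/8)*b) + C3*sin(2^(1/8)*b) + C4*cos(2^(1/8)*b)


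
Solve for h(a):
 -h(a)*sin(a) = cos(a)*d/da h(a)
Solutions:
 h(a) = C1*cos(a)


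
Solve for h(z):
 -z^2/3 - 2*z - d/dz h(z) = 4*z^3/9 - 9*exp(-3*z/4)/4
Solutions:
 h(z) = C1 - z^4/9 - z^3/9 - z^2 - 3*exp(-3*z/4)


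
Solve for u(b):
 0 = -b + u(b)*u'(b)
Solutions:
 u(b) = -sqrt(C1 + b^2)
 u(b) = sqrt(C1 + b^2)


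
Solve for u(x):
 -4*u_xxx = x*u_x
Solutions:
 u(x) = C1 + Integral(C2*airyai(-2^(1/3)*x/2) + C3*airybi(-2^(1/3)*x/2), x)


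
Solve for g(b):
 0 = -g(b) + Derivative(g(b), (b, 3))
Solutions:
 g(b) = C3*exp(b) + (C1*sin(sqrt(3)*b/2) + C2*cos(sqrt(3)*b/2))*exp(-b/2)


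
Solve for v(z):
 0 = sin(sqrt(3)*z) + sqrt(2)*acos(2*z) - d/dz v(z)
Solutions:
 v(z) = C1 + sqrt(2)*(z*acos(2*z) - sqrt(1 - 4*z^2)/2) - sqrt(3)*cos(sqrt(3)*z)/3


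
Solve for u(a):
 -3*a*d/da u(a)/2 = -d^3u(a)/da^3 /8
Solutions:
 u(a) = C1 + Integral(C2*airyai(12^(1/3)*a) + C3*airybi(12^(1/3)*a), a)


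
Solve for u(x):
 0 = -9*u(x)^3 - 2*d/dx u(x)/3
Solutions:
 u(x) = -sqrt(-1/(C1 - 27*x))
 u(x) = sqrt(-1/(C1 - 27*x))


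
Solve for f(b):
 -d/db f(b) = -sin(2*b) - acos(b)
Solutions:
 f(b) = C1 + b*acos(b) - sqrt(1 - b^2) - cos(2*b)/2


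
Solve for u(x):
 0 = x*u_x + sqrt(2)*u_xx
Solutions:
 u(x) = C1 + C2*erf(2^(1/4)*x/2)


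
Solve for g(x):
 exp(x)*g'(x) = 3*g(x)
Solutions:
 g(x) = C1*exp(-3*exp(-x))


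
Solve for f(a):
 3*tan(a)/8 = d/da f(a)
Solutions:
 f(a) = C1 - 3*log(cos(a))/8


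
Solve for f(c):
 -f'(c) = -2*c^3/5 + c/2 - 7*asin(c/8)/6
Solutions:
 f(c) = C1 + c^4/10 - c^2/4 + 7*c*asin(c/8)/6 + 7*sqrt(64 - c^2)/6


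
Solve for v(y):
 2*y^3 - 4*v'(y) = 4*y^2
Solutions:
 v(y) = C1 + y^4/8 - y^3/3


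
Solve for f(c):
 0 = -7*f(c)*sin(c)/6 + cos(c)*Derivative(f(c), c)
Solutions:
 f(c) = C1/cos(c)^(7/6)


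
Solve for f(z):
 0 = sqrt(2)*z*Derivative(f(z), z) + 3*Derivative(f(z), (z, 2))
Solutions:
 f(z) = C1 + C2*erf(2^(3/4)*sqrt(3)*z/6)


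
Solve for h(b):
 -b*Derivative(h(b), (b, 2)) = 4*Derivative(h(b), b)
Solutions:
 h(b) = C1 + C2/b^3


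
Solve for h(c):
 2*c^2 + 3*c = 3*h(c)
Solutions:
 h(c) = c*(2*c + 3)/3


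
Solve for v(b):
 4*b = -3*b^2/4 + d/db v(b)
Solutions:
 v(b) = C1 + b^3/4 + 2*b^2


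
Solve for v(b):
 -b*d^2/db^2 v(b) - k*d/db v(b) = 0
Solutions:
 v(b) = C1 + b^(1 - re(k))*(C2*sin(log(b)*Abs(im(k))) + C3*cos(log(b)*im(k)))


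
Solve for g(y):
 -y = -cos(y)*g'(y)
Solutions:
 g(y) = C1 + Integral(y/cos(y), y)


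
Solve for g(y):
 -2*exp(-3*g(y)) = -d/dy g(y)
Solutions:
 g(y) = log(C1 + 6*y)/3
 g(y) = log((-3^(1/3) - 3^(5/6)*I)*(C1 + 2*y)^(1/3)/2)
 g(y) = log((-3^(1/3) + 3^(5/6)*I)*(C1 + 2*y)^(1/3)/2)


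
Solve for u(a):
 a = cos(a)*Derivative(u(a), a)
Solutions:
 u(a) = C1 + Integral(a/cos(a), a)


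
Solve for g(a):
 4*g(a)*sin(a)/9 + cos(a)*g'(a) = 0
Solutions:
 g(a) = C1*cos(a)^(4/9)


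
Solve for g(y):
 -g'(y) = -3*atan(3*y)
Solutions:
 g(y) = C1 + 3*y*atan(3*y) - log(9*y^2 + 1)/2


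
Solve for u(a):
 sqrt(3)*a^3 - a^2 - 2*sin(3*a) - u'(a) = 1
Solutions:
 u(a) = C1 + sqrt(3)*a^4/4 - a^3/3 - a + 2*cos(3*a)/3


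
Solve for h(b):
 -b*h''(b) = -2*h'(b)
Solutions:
 h(b) = C1 + C2*b^3


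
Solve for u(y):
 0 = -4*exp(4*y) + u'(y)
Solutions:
 u(y) = C1 + exp(4*y)


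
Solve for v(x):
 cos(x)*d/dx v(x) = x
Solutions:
 v(x) = C1 + Integral(x/cos(x), x)


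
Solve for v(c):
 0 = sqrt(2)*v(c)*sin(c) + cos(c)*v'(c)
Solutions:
 v(c) = C1*cos(c)^(sqrt(2))


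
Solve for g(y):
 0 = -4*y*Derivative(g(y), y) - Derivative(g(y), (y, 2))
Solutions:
 g(y) = C1 + C2*erf(sqrt(2)*y)


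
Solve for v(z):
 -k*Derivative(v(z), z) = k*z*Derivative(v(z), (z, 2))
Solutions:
 v(z) = C1 + C2*log(z)


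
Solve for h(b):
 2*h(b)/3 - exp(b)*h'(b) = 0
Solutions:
 h(b) = C1*exp(-2*exp(-b)/3)


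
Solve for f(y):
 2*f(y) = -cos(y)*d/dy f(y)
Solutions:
 f(y) = C1*(sin(y) - 1)/(sin(y) + 1)


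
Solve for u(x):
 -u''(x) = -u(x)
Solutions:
 u(x) = C1*exp(-x) + C2*exp(x)


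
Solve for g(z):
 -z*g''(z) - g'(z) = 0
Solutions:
 g(z) = C1 + C2*log(z)


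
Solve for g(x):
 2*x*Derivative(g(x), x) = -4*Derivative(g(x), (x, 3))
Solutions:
 g(x) = C1 + Integral(C2*airyai(-2^(2/3)*x/2) + C3*airybi(-2^(2/3)*x/2), x)


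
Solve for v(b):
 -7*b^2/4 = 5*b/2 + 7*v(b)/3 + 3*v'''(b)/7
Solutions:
 v(b) = C3*exp(-3^(1/3)*7^(2/3)*b/3) - 3*b^2/4 - 15*b/14 + (C1*sin(3^(5/6)*7^(2/3)*b/6) + C2*cos(3^(5/6)*7^(2/3)*b/6))*exp(3^(1/3)*7^(2/3)*b/6)


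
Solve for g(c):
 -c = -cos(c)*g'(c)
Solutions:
 g(c) = C1 + Integral(c/cos(c), c)


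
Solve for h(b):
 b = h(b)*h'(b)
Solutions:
 h(b) = -sqrt(C1 + b^2)
 h(b) = sqrt(C1 + b^2)


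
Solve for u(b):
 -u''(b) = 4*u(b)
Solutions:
 u(b) = C1*sin(2*b) + C2*cos(2*b)


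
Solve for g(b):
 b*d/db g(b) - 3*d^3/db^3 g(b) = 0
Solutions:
 g(b) = C1 + Integral(C2*airyai(3^(2/3)*b/3) + C3*airybi(3^(2/3)*b/3), b)


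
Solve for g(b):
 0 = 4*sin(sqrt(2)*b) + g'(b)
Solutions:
 g(b) = C1 + 2*sqrt(2)*cos(sqrt(2)*b)


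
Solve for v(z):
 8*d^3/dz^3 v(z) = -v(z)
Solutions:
 v(z) = C3*exp(-z/2) + (C1*sin(sqrt(3)*z/4) + C2*cos(sqrt(3)*z/4))*exp(z/4)


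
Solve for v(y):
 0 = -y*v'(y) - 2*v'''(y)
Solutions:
 v(y) = C1 + Integral(C2*airyai(-2^(2/3)*y/2) + C3*airybi(-2^(2/3)*y/2), y)


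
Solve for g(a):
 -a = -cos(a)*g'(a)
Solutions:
 g(a) = C1 + Integral(a/cos(a), a)


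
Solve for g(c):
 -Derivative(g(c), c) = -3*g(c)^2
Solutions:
 g(c) = -1/(C1 + 3*c)


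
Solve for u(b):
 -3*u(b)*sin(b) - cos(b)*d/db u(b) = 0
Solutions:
 u(b) = C1*cos(b)^3


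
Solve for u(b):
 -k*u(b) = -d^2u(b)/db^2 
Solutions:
 u(b) = C1*exp(-b*sqrt(k)) + C2*exp(b*sqrt(k))


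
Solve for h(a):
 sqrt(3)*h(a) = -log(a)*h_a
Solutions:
 h(a) = C1*exp(-sqrt(3)*li(a))


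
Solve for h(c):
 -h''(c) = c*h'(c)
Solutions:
 h(c) = C1 + C2*erf(sqrt(2)*c/2)


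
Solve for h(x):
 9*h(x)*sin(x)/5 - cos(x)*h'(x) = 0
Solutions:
 h(x) = C1/cos(x)^(9/5)


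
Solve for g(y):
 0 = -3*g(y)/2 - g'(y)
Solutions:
 g(y) = C1*exp(-3*y/2)


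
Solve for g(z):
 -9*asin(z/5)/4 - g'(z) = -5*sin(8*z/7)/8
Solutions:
 g(z) = C1 - 9*z*asin(z/5)/4 - 9*sqrt(25 - z^2)/4 - 35*cos(8*z/7)/64


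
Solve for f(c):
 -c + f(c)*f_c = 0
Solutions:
 f(c) = -sqrt(C1 + c^2)
 f(c) = sqrt(C1 + c^2)


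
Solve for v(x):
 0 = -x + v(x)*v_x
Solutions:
 v(x) = -sqrt(C1 + x^2)
 v(x) = sqrt(C1 + x^2)


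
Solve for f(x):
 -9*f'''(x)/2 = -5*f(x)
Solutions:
 f(x) = C3*exp(30^(1/3)*x/3) + (C1*sin(10^(1/3)*3^(5/6)*x/6) + C2*cos(10^(1/3)*3^(5/6)*x/6))*exp(-30^(1/3)*x/6)


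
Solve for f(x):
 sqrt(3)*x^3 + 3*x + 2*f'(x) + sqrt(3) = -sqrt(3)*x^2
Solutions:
 f(x) = C1 - sqrt(3)*x^4/8 - sqrt(3)*x^3/6 - 3*x^2/4 - sqrt(3)*x/2


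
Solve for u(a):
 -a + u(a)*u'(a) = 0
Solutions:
 u(a) = -sqrt(C1 + a^2)
 u(a) = sqrt(C1 + a^2)


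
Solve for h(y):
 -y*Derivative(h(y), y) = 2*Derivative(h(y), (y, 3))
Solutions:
 h(y) = C1 + Integral(C2*airyai(-2^(2/3)*y/2) + C3*airybi(-2^(2/3)*y/2), y)


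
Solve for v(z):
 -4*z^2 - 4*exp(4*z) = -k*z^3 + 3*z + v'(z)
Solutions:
 v(z) = C1 + k*z^4/4 - 4*z^3/3 - 3*z^2/2 - exp(4*z)


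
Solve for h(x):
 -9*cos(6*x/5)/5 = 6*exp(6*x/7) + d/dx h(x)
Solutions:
 h(x) = C1 - 7*exp(6*x/7) - 3*sin(6*x/5)/2


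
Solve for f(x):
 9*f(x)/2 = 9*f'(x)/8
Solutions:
 f(x) = C1*exp(4*x)


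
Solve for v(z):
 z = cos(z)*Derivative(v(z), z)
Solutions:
 v(z) = C1 + Integral(z/cos(z), z)


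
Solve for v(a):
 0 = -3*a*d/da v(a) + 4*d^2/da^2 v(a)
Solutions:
 v(a) = C1 + C2*erfi(sqrt(6)*a/4)


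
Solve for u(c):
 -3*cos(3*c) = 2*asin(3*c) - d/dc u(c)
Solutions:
 u(c) = C1 + 2*c*asin(3*c) + 2*sqrt(1 - 9*c^2)/3 + sin(3*c)


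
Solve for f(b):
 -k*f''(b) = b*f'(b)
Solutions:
 f(b) = C1 + C2*sqrt(k)*erf(sqrt(2)*b*sqrt(1/k)/2)


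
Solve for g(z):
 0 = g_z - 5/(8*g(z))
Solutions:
 g(z) = -sqrt(C1 + 5*z)/2
 g(z) = sqrt(C1 + 5*z)/2


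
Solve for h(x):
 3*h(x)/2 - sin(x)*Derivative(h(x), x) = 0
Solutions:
 h(x) = C1*(cos(x) - 1)^(3/4)/(cos(x) + 1)^(3/4)


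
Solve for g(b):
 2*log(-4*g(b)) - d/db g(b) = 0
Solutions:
 -Integral(1/(log(-_y) + 2*log(2)), (_y, g(b)))/2 = C1 - b


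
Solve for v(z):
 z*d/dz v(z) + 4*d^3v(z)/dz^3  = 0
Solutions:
 v(z) = C1 + Integral(C2*airyai(-2^(1/3)*z/2) + C3*airybi(-2^(1/3)*z/2), z)


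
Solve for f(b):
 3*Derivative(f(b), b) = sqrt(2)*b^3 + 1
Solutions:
 f(b) = C1 + sqrt(2)*b^4/12 + b/3


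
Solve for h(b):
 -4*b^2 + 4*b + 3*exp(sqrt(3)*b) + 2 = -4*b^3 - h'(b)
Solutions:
 h(b) = C1 - b^4 + 4*b^3/3 - 2*b^2 - 2*b - sqrt(3)*exp(sqrt(3)*b)


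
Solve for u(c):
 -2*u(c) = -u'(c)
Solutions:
 u(c) = C1*exp(2*c)


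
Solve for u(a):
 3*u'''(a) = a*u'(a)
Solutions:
 u(a) = C1 + Integral(C2*airyai(3^(2/3)*a/3) + C3*airybi(3^(2/3)*a/3), a)


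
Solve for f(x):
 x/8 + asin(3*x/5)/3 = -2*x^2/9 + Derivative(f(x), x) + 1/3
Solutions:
 f(x) = C1 + 2*x^3/27 + x^2/16 + x*asin(3*x/5)/3 - x/3 + sqrt(25 - 9*x^2)/9


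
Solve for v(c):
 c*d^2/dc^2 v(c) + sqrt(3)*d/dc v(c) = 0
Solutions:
 v(c) = C1 + C2*c^(1 - sqrt(3))


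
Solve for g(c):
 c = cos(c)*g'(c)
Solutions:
 g(c) = C1 + Integral(c/cos(c), c)


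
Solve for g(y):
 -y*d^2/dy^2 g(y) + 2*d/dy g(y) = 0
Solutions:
 g(y) = C1 + C2*y^3


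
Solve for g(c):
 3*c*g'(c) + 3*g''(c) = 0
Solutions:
 g(c) = C1 + C2*erf(sqrt(2)*c/2)


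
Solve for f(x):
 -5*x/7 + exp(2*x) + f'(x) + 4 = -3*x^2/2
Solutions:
 f(x) = C1 - x^3/2 + 5*x^2/14 - 4*x - exp(2*x)/2


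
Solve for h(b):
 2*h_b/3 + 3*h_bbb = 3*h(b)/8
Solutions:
 h(b) = C1*exp(-b*(-16*18^(1/3)/(243 + sqrt(65193))^(1/3) + 12^(1/3)*(243 + sqrt(65193))^(1/3))/72)*sin(2^(1/3)*3^(1/6)*b*(48/(243 + sqrt(65193))^(1/3) + 2^(1/3)*3^(2/3)*(243 + sqrt(65193))^(1/3))/72) + C2*exp(-b*(-16*18^(1/3)/(243 + sqrt(65193))^(1/3) + 12^(1/3)*(243 + sqrt(65193))^(1/3))/72)*cos(2^(1/3)*3^(1/6)*b*(48/(243 + sqrt(65193))^(1/3) + 2^(1/3)*3^(2/3)*(243 + sqrt(65193))^(1/3))/72) + C3*exp(b*(-16*18^(1/3)/(243 + sqrt(65193))^(1/3) + 12^(1/3)*(243 + sqrt(65193))^(1/3))/36)


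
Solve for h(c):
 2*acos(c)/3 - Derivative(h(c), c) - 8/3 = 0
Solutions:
 h(c) = C1 + 2*c*acos(c)/3 - 8*c/3 - 2*sqrt(1 - c^2)/3


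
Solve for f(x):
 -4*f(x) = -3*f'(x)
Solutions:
 f(x) = C1*exp(4*x/3)


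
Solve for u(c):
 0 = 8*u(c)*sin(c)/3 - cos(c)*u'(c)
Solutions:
 u(c) = C1/cos(c)^(8/3)


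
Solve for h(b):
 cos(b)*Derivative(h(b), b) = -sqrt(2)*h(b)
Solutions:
 h(b) = C1*(sin(b) - 1)^(sqrt(2)/2)/(sin(b) + 1)^(sqrt(2)/2)


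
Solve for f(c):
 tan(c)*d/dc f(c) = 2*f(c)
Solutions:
 f(c) = C1*sin(c)^2


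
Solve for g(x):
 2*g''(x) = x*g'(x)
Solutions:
 g(x) = C1 + C2*erfi(x/2)


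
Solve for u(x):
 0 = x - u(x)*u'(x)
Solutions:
 u(x) = -sqrt(C1 + x^2)
 u(x) = sqrt(C1 + x^2)


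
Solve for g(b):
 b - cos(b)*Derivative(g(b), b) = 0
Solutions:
 g(b) = C1 + Integral(b/cos(b), b)


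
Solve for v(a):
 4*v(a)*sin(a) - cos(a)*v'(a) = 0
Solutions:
 v(a) = C1/cos(a)^4


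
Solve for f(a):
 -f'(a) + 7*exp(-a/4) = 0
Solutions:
 f(a) = C1 - 28*exp(-a/4)


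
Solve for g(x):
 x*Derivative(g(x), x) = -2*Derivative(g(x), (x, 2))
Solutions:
 g(x) = C1 + C2*erf(x/2)


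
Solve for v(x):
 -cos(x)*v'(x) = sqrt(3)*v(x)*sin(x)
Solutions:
 v(x) = C1*cos(x)^(sqrt(3))


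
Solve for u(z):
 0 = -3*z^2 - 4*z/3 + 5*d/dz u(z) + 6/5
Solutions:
 u(z) = C1 + z^3/5 + 2*z^2/15 - 6*z/25


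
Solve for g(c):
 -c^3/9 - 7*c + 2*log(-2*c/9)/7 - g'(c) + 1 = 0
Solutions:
 g(c) = C1 - c^4/36 - 7*c^2/2 + 2*c*log(-c)/7 + c*(-4*log(3) + 2*log(2) + 5)/7


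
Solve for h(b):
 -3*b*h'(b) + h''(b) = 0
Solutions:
 h(b) = C1 + C2*erfi(sqrt(6)*b/2)


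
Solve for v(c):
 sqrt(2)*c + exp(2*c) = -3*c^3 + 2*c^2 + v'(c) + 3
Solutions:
 v(c) = C1 + 3*c^4/4 - 2*c^3/3 + sqrt(2)*c^2/2 - 3*c + exp(2*c)/2


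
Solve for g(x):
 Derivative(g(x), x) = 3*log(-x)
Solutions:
 g(x) = C1 + 3*x*log(-x) - 3*x


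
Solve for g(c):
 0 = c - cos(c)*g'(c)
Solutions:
 g(c) = C1 + Integral(c/cos(c), c)


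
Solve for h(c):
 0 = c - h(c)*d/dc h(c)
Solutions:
 h(c) = -sqrt(C1 + c^2)
 h(c) = sqrt(C1 + c^2)


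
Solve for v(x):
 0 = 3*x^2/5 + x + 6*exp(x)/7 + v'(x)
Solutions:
 v(x) = C1 - x^3/5 - x^2/2 - 6*exp(x)/7


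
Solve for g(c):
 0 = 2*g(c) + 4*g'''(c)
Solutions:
 g(c) = C3*exp(-2^(2/3)*c/2) + (C1*sin(2^(2/3)*sqrt(3)*c/4) + C2*cos(2^(2/3)*sqrt(3)*c/4))*exp(2^(2/3)*c/4)


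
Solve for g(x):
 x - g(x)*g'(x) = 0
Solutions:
 g(x) = -sqrt(C1 + x^2)
 g(x) = sqrt(C1 + x^2)


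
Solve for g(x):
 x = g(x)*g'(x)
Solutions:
 g(x) = -sqrt(C1 + x^2)
 g(x) = sqrt(C1 + x^2)


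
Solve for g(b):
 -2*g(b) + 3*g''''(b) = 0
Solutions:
 g(b) = C1*exp(-2^(1/4)*3^(3/4)*b/3) + C2*exp(2^(1/4)*3^(3/4)*b/3) + C3*sin(2^(1/4)*3^(3/4)*b/3) + C4*cos(2^(1/4)*3^(3/4)*b/3)


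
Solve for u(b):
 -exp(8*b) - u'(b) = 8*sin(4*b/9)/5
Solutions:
 u(b) = C1 - exp(8*b)/8 + 18*cos(4*b/9)/5


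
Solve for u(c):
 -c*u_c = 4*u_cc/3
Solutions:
 u(c) = C1 + C2*erf(sqrt(6)*c/4)


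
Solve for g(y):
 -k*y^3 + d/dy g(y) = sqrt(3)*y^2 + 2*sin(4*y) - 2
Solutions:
 g(y) = C1 + k*y^4/4 + sqrt(3)*y^3/3 - 2*y - cos(4*y)/2


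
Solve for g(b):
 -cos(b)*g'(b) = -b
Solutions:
 g(b) = C1 + Integral(b/cos(b), b)


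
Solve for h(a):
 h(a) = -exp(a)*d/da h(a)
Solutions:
 h(a) = C1*exp(exp(-a))


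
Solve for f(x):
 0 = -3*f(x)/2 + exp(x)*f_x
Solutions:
 f(x) = C1*exp(-3*exp(-x)/2)


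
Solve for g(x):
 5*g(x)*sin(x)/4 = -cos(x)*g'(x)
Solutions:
 g(x) = C1*cos(x)^(5/4)


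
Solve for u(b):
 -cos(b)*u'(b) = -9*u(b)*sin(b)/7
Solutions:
 u(b) = C1/cos(b)^(9/7)


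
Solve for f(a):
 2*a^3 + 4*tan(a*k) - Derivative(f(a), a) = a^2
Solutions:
 f(a) = C1 + a^4/2 - a^3/3 + 4*Piecewise((-log(cos(a*k))/k, Ne(k, 0)), (0, True))


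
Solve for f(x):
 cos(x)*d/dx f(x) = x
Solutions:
 f(x) = C1 + Integral(x/cos(x), x)


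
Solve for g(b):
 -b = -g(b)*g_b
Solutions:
 g(b) = -sqrt(C1 + b^2)
 g(b) = sqrt(C1 + b^2)


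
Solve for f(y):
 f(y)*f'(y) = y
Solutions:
 f(y) = -sqrt(C1 + y^2)
 f(y) = sqrt(C1 + y^2)


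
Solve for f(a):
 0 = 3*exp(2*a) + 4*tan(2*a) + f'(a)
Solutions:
 f(a) = C1 - 3*exp(2*a)/2 + 2*log(cos(2*a))


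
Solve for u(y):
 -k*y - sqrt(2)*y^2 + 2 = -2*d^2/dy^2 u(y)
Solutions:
 u(y) = C1 + C2*y + k*y^3/12 + sqrt(2)*y^4/24 - y^2/2


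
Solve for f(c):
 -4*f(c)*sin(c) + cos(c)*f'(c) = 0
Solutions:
 f(c) = C1/cos(c)^4


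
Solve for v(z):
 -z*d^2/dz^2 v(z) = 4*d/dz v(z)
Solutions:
 v(z) = C1 + C2/z^3


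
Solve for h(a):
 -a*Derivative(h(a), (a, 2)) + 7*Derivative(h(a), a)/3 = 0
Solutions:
 h(a) = C1 + C2*a^(10/3)


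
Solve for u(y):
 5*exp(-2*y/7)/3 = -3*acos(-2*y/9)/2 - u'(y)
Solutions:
 u(y) = C1 - 3*y*acos(-2*y/9)/2 - 3*sqrt(81 - 4*y^2)/4 + 35*exp(-2*y/7)/6


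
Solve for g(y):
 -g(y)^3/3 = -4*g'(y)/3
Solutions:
 g(y) = -sqrt(2)*sqrt(-1/(C1 + y))
 g(y) = sqrt(2)*sqrt(-1/(C1 + y))


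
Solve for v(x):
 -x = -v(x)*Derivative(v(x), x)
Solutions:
 v(x) = -sqrt(C1 + x^2)
 v(x) = sqrt(C1 + x^2)


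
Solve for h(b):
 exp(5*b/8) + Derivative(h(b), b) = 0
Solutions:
 h(b) = C1 - 8*exp(5*b/8)/5


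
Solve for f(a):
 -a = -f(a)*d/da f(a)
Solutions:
 f(a) = -sqrt(C1 + a^2)
 f(a) = sqrt(C1 + a^2)


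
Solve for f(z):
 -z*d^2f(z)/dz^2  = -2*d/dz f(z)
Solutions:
 f(z) = C1 + C2*z^3


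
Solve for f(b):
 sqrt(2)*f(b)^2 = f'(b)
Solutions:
 f(b) = -1/(C1 + sqrt(2)*b)


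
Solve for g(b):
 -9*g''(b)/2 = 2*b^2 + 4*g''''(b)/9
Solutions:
 g(b) = C1 + C2*b + C3*sin(9*sqrt(2)*b/4) + C4*cos(9*sqrt(2)*b/4) - b^4/27 + 32*b^2/729


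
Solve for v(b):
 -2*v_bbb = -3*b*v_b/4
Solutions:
 v(b) = C1 + Integral(C2*airyai(3^(1/3)*b/2) + C3*airybi(3^(1/3)*b/2), b)


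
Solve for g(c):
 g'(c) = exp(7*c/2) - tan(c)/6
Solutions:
 g(c) = C1 + 2*exp(7*c/2)/7 + log(cos(c))/6


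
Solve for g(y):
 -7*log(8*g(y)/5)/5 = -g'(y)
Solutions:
 -5*Integral(1/(log(_y) - log(5) + 3*log(2)), (_y, g(y)))/7 = C1 - y


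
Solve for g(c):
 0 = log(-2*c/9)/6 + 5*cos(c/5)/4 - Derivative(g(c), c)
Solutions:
 g(c) = C1 + c*log(-c)/6 - c*log(3)/3 - c/6 + c*log(2)/6 + 25*sin(c/5)/4


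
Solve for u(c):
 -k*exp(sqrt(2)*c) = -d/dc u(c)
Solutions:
 u(c) = C1 + sqrt(2)*k*exp(sqrt(2)*c)/2


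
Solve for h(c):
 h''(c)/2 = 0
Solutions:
 h(c) = C1 + C2*c


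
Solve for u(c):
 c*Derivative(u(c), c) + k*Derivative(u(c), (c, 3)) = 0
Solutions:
 u(c) = C1 + Integral(C2*airyai(c*(-1/k)^(1/3)) + C3*airybi(c*(-1/k)^(1/3)), c)


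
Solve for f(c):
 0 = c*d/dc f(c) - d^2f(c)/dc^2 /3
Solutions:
 f(c) = C1 + C2*erfi(sqrt(6)*c/2)


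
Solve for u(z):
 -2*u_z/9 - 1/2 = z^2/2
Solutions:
 u(z) = C1 - 3*z^3/4 - 9*z/4


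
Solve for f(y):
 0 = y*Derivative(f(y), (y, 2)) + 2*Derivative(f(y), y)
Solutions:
 f(y) = C1 + C2/y


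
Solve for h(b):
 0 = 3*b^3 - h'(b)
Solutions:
 h(b) = C1 + 3*b^4/4


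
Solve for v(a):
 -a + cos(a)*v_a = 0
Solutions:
 v(a) = C1 + Integral(a/cos(a), a)


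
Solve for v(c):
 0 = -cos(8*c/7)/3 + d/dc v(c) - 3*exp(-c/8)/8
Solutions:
 v(c) = C1 + 7*sin(8*c/7)/24 - 3*exp(-c/8)


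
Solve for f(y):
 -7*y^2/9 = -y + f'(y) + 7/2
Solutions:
 f(y) = C1 - 7*y^3/27 + y^2/2 - 7*y/2


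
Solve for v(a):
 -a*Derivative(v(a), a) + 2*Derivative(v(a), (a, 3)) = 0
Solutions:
 v(a) = C1 + Integral(C2*airyai(2^(2/3)*a/2) + C3*airybi(2^(2/3)*a/2), a)


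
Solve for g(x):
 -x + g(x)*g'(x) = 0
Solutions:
 g(x) = -sqrt(C1 + x^2)
 g(x) = sqrt(C1 + x^2)


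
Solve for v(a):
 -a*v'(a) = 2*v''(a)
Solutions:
 v(a) = C1 + C2*erf(a/2)


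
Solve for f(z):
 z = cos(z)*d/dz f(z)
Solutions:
 f(z) = C1 + Integral(z/cos(z), z)


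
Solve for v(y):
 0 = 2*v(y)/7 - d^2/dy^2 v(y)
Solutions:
 v(y) = C1*exp(-sqrt(14)*y/7) + C2*exp(sqrt(14)*y/7)


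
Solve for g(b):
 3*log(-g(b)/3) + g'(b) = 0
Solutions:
 Integral(1/(log(-_y) - log(3)), (_y, g(b)))/3 = C1 - b


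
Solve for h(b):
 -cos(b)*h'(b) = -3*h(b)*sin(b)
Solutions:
 h(b) = C1/cos(b)^3


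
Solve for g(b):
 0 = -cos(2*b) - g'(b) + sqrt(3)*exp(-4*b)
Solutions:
 g(b) = C1 - sin(2*b)/2 - sqrt(3)*exp(-4*b)/4


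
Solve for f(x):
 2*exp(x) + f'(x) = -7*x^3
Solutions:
 f(x) = C1 - 7*x^4/4 - 2*exp(x)


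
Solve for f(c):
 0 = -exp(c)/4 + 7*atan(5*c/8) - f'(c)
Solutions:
 f(c) = C1 + 7*c*atan(5*c/8) - exp(c)/4 - 28*log(25*c^2 + 64)/5


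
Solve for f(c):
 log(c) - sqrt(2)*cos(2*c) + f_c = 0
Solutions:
 f(c) = C1 - c*log(c) + c + sqrt(2)*sin(2*c)/2


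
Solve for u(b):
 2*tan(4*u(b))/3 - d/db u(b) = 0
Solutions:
 u(b) = -asin(C1*exp(8*b/3))/4 + pi/4
 u(b) = asin(C1*exp(8*b/3))/4


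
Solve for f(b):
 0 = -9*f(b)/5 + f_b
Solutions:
 f(b) = C1*exp(9*b/5)


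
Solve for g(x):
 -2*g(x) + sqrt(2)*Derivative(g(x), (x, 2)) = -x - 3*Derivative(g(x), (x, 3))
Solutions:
 g(x) = C1*exp(-x*(2/(-2*sqrt(2) + sqrt(-8 + (243 - 2*sqrt(2))^2) + 243)^(1/3) + 2*sqrt(2) + (-2*sqrt(2) + sqrt(-8 + (243 - 2*sqrt(2))^2) + 243)^(1/3))/18)*sin(sqrt(3)*x*(-(-2*sqrt(2) + sqrt(-8 + (243 - 2*sqrt(2))^2) + 243)^(1/3) + 2/(-2*sqrt(2) + sqrt(-8 + (243 - 2*sqrt(2))^2) + 243)^(1/3))/18) + C2*exp(-x*(2/(-2*sqrt(2) + sqrt(-8 + (243 - 2*sqrt(2))^2) + 243)^(1/3) + 2*sqrt(2) + (-2*sqrt(2) + sqrt(-8 + (243 - 2*sqrt(2))^2) + 243)^(1/3))/18)*cos(sqrt(3)*x*(-(-2*sqrt(2) + sqrt(-8 + (243 - 2*sqrt(2))^2) + 243)^(1/3) + 2/(-2*sqrt(2) + sqrt(-8 + (243 - 2*sqrt(2))^2) + 243)^(1/3))/18) + C3*exp(x*(-sqrt(2) + 2/(-2*sqrt(2) + sqrt(-8 + (243 - 2*sqrt(2))^2) + 243)^(1/3) + (-2*sqrt(2) + sqrt(-8 + (243 - 2*sqrt(2))^2) + 243)^(1/3))/9) + x/2


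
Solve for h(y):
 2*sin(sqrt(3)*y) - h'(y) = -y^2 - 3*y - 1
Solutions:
 h(y) = C1 + y^3/3 + 3*y^2/2 + y - 2*sqrt(3)*cos(sqrt(3)*y)/3


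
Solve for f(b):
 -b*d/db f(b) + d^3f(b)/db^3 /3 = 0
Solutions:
 f(b) = C1 + Integral(C2*airyai(3^(1/3)*b) + C3*airybi(3^(1/3)*b), b)


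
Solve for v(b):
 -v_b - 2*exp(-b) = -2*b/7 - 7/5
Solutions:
 v(b) = C1 + b^2/7 + 7*b/5 + 2*exp(-b)


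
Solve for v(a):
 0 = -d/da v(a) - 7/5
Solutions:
 v(a) = C1 - 7*a/5


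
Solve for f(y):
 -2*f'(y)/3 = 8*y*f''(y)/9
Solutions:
 f(y) = C1 + C2*y^(1/4)


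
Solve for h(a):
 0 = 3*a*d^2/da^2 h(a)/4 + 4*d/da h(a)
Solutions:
 h(a) = C1 + C2/a^(13/3)


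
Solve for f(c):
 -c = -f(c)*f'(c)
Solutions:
 f(c) = -sqrt(C1 + c^2)
 f(c) = sqrt(C1 + c^2)


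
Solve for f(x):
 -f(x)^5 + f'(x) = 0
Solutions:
 f(x) = -(-1/(C1 + 4*x))^(1/4)
 f(x) = (-1/(C1 + 4*x))^(1/4)
 f(x) = -I*(-1/(C1 + 4*x))^(1/4)
 f(x) = I*(-1/(C1 + 4*x))^(1/4)


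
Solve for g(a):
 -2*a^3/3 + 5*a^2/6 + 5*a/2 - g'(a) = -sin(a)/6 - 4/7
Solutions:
 g(a) = C1 - a^4/6 + 5*a^3/18 + 5*a^2/4 + 4*a/7 - cos(a)/6


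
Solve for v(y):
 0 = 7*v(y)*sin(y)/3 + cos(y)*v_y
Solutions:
 v(y) = C1*cos(y)^(7/3)


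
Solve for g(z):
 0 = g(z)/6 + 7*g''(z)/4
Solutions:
 g(z) = C1*sin(sqrt(42)*z/21) + C2*cos(sqrt(42)*z/21)


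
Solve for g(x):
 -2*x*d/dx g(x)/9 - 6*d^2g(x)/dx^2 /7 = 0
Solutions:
 g(x) = C1 + C2*erf(sqrt(42)*x/18)


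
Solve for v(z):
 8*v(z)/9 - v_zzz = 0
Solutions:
 v(z) = C3*exp(2*3^(1/3)*z/3) + (C1*sin(3^(5/6)*z/3) + C2*cos(3^(5/6)*z/3))*exp(-3^(1/3)*z/3)


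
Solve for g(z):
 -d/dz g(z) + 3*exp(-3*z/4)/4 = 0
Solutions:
 g(z) = C1 - 1/exp(z)^(3/4)


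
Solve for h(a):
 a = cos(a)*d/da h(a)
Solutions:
 h(a) = C1 + Integral(a/cos(a), a)


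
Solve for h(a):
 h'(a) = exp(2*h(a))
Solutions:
 h(a) = log(-sqrt(-1/(C1 + a))) - log(2)/2
 h(a) = log(-1/(C1 + a))/2 - log(2)/2


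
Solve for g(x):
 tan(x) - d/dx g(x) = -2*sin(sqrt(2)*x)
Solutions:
 g(x) = C1 - log(cos(x)) - sqrt(2)*cos(sqrt(2)*x)


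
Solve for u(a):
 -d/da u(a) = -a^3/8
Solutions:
 u(a) = C1 + a^4/32


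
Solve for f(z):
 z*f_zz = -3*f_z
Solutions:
 f(z) = C1 + C2/z^2


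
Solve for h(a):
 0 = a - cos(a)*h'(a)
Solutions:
 h(a) = C1 + Integral(a/cos(a), a)


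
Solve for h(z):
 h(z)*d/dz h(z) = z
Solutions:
 h(z) = -sqrt(C1 + z^2)
 h(z) = sqrt(C1 + z^2)


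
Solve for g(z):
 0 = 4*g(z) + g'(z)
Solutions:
 g(z) = C1*exp(-4*z)


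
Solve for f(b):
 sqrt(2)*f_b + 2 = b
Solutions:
 f(b) = C1 + sqrt(2)*b^2/4 - sqrt(2)*b


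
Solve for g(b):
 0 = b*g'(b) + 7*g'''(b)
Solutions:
 g(b) = C1 + Integral(C2*airyai(-7^(2/3)*b/7) + C3*airybi(-7^(2/3)*b/7), b)


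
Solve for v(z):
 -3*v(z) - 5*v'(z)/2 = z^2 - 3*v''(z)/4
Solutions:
 v(z) = C1*exp(z*(5 - sqrt(61))/3) + C2*exp(z*(5 + sqrt(61))/3) - z^2/3 + 5*z/9 - 17/27


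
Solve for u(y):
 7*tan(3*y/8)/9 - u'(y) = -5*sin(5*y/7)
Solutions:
 u(y) = C1 - 56*log(cos(3*y/8))/27 - 7*cos(5*y/7)


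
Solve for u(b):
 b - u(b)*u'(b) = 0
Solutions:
 u(b) = -sqrt(C1 + b^2)
 u(b) = sqrt(C1 + b^2)


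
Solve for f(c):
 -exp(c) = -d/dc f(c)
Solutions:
 f(c) = C1 + exp(c)


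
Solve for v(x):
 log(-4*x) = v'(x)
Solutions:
 v(x) = C1 + x*log(-x) + x*(-1 + 2*log(2))


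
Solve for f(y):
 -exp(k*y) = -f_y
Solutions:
 f(y) = C1 + exp(k*y)/k


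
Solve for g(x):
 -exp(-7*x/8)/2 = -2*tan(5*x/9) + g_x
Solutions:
 g(x) = C1 + 9*log(tan(5*x/9)^2 + 1)/5 + 4*exp(-7*x/8)/7


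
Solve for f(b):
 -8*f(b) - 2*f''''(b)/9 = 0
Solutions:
 f(b) = (C1*sin(sqrt(3)*b) + C2*cos(sqrt(3)*b))*exp(-sqrt(3)*b) + (C3*sin(sqrt(3)*b) + C4*cos(sqrt(3)*b))*exp(sqrt(3)*b)


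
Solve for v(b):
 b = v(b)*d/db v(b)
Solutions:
 v(b) = -sqrt(C1 + b^2)
 v(b) = sqrt(C1 + b^2)


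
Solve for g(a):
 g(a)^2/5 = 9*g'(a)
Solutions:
 g(a) = -45/(C1 + a)


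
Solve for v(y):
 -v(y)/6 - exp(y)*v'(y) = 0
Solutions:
 v(y) = C1*exp(exp(-y)/6)


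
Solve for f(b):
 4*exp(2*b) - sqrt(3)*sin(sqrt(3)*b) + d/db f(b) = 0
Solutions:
 f(b) = C1 - 2*exp(2*b) - cos(sqrt(3)*b)


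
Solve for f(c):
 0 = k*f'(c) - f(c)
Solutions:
 f(c) = C1*exp(c/k)


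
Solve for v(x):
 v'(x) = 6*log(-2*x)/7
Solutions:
 v(x) = C1 + 6*x*log(-x)/7 + 6*x*(-1 + log(2))/7


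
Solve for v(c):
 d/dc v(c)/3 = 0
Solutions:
 v(c) = C1


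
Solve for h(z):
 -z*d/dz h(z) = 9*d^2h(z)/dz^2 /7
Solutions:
 h(z) = C1 + C2*erf(sqrt(14)*z/6)


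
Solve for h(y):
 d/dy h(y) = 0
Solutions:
 h(y) = C1


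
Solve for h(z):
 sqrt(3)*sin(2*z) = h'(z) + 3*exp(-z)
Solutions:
 h(z) = C1 - sqrt(3)*cos(2*z)/2 + 3*exp(-z)


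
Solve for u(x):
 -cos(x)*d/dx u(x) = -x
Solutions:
 u(x) = C1 + Integral(x/cos(x), x)


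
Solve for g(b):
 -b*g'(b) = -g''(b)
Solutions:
 g(b) = C1 + C2*erfi(sqrt(2)*b/2)


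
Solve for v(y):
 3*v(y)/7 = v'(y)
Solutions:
 v(y) = C1*exp(3*y/7)


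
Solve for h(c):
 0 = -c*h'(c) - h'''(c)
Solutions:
 h(c) = C1 + Integral(C2*airyai(-c) + C3*airybi(-c), c)


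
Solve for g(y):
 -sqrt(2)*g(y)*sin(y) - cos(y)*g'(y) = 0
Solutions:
 g(y) = C1*cos(y)^(sqrt(2))


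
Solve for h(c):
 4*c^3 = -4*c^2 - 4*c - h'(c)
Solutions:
 h(c) = C1 - c^4 - 4*c^3/3 - 2*c^2


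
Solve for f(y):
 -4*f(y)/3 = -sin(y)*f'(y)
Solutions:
 f(y) = C1*(cos(y) - 1)^(2/3)/(cos(y) + 1)^(2/3)


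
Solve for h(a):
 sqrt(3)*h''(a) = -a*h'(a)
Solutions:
 h(a) = C1 + C2*erf(sqrt(2)*3^(3/4)*a/6)


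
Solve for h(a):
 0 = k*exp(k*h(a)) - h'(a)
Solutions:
 h(a) = Piecewise((log(-1/(C1*k + a*k^2))/k, Ne(k, 0)), (nan, True))
 h(a) = Piecewise((C1 + a*k, Eq(k, 0)), (nan, True))


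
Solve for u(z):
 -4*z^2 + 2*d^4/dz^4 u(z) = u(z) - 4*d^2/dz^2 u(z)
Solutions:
 u(z) = C1*exp(-z*sqrt(-1 + sqrt(6)/2)) + C2*exp(z*sqrt(-1 + sqrt(6)/2)) + C3*sin(z*sqrt(1 + sqrt(6)/2)) + C4*cos(z*sqrt(1 + sqrt(6)/2)) - 4*z^2 - 32


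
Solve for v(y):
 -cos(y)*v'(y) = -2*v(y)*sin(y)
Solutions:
 v(y) = C1/cos(y)^2


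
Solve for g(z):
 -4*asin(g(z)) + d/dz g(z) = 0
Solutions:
 Integral(1/asin(_y), (_y, g(z))) = C1 + 4*z


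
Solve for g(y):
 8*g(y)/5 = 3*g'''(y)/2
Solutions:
 g(y) = C3*exp(2*15^(2/3)*2^(1/3)*y/15) + (C1*sin(2^(1/3)*3^(1/6)*5^(2/3)*y/5) + C2*cos(2^(1/3)*3^(1/6)*5^(2/3)*y/5))*exp(-15^(2/3)*2^(1/3)*y/15)


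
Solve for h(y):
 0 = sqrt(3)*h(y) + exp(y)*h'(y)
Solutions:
 h(y) = C1*exp(sqrt(3)*exp(-y))


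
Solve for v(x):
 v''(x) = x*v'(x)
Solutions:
 v(x) = C1 + C2*erfi(sqrt(2)*x/2)


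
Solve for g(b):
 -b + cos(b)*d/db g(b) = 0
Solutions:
 g(b) = C1 + Integral(b/cos(b), b)


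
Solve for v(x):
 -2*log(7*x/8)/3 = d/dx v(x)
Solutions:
 v(x) = C1 - 2*x*log(x)/3 - 2*x*log(7)/3 + 2*x/3 + 2*x*log(2)


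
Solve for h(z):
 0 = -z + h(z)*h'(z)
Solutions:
 h(z) = -sqrt(C1 + z^2)
 h(z) = sqrt(C1 + z^2)


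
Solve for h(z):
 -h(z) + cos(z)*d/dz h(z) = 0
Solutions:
 h(z) = C1*sqrt(sin(z) + 1)/sqrt(sin(z) - 1)


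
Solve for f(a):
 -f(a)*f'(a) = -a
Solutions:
 f(a) = -sqrt(C1 + a^2)
 f(a) = sqrt(C1 + a^2)


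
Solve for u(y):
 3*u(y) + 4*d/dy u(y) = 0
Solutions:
 u(y) = C1*exp(-3*y/4)


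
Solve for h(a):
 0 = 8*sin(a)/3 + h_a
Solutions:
 h(a) = C1 + 8*cos(a)/3


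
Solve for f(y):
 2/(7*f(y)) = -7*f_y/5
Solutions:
 f(y) = -sqrt(C1 - 20*y)/7
 f(y) = sqrt(C1 - 20*y)/7


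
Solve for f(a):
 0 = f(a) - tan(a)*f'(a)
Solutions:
 f(a) = C1*sin(a)


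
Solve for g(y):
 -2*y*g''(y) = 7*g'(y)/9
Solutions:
 g(y) = C1 + C2*y^(11/18)


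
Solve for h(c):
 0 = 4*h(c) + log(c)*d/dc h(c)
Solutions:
 h(c) = C1*exp(-4*li(c))


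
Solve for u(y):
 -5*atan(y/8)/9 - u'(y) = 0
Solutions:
 u(y) = C1 - 5*y*atan(y/8)/9 + 20*log(y^2 + 64)/9


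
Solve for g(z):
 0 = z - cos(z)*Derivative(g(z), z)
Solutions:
 g(z) = C1 + Integral(z/cos(z), z)


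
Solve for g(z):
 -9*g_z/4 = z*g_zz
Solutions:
 g(z) = C1 + C2/z^(5/4)


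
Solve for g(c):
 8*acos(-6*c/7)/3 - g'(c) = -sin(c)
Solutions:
 g(c) = C1 + 8*c*acos(-6*c/7)/3 + 4*sqrt(49 - 36*c^2)/9 - cos(c)


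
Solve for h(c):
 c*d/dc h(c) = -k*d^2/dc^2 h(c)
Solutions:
 h(c) = C1 + C2*sqrt(k)*erf(sqrt(2)*c*sqrt(1/k)/2)


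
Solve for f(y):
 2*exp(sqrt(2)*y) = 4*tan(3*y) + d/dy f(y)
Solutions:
 f(y) = C1 + sqrt(2)*exp(sqrt(2)*y) + 4*log(cos(3*y))/3


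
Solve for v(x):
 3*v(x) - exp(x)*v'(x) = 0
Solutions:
 v(x) = C1*exp(-3*exp(-x))


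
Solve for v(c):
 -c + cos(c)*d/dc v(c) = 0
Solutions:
 v(c) = C1 + Integral(c/cos(c), c)


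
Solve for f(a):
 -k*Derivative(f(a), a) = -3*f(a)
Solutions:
 f(a) = C1*exp(3*a/k)


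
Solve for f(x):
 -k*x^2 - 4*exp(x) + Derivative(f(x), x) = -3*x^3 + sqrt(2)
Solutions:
 f(x) = C1 + k*x^3/3 - 3*x^4/4 + sqrt(2)*x + 4*exp(x)


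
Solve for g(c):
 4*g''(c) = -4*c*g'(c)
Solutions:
 g(c) = C1 + C2*erf(sqrt(2)*c/2)


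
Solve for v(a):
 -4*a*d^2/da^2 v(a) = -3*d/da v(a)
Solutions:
 v(a) = C1 + C2*a^(7/4)


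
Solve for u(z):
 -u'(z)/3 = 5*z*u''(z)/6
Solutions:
 u(z) = C1 + C2*z^(3/5)


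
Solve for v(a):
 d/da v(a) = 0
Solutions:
 v(a) = C1


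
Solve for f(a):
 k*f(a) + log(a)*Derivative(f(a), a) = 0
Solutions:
 f(a) = C1*exp(-k*li(a))


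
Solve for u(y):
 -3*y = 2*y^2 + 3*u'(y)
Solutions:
 u(y) = C1 - 2*y^3/9 - y^2/2


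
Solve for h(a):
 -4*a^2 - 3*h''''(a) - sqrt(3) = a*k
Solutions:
 h(a) = C1 + C2*a + C3*a^2 + C4*a^3 - a^6/270 - a^5*k/360 - sqrt(3)*a^4/72


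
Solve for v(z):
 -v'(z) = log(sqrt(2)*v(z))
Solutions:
 2*Integral(1/(2*log(_y) + log(2)), (_y, v(z))) = C1 - z


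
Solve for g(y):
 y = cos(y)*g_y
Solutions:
 g(y) = C1 + Integral(y/cos(y), y)


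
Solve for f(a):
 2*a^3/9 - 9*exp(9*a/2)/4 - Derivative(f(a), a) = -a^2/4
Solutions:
 f(a) = C1 + a^4/18 + a^3/12 - exp(9*a/2)/2


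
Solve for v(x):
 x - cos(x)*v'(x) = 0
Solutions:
 v(x) = C1 + Integral(x/cos(x), x)


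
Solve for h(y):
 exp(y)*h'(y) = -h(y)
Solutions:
 h(y) = C1*exp(exp(-y))


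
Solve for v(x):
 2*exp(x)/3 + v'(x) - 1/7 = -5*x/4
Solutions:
 v(x) = C1 - 5*x^2/8 + x/7 - 2*exp(x)/3


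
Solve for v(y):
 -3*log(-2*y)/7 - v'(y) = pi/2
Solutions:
 v(y) = C1 - 3*y*log(-y)/7 + y*(-7*pi - 6*log(2) + 6)/14


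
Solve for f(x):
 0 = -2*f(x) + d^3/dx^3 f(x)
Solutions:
 f(x) = C3*exp(2^(1/3)*x) + (C1*sin(2^(1/3)*sqrt(3)*x/2) + C2*cos(2^(1/3)*sqrt(3)*x/2))*exp(-2^(1/3)*x/2)


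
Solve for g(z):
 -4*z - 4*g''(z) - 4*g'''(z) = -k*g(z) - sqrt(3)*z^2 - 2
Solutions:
 g(z) = C1*exp(-z*((-27*k/8 + sqrt((8 - 27*k)^2/16 - 4)/2 + 1)^(1/3) + 1 + (-27*k/8 + sqrt((8 - 27*k)^2/16 - 4)/2 + 1)^(-1/3))/3) + C2*exp(z*((-27*k/8 + sqrt((8 - 27*k)^2/16 - 4)/2 + 1)^(1/3) - sqrt(3)*I*(-27*k/8 + sqrt((8 - 27*k)^2/16 - 4)/2 + 1)^(1/3) - 2 - 4/((-1 + sqrt(3)*I)*(-27*k/8 + sqrt((8 - 27*k)^2/16 - 4)/2 + 1)^(1/3)))/6) + C3*exp(z*((-27*k/8 + sqrt((8 - 27*k)^2/16 - 4)/2 + 1)^(1/3) + sqrt(3)*I*(-27*k/8 + sqrt((8 - 27*k)^2/16 - 4)/2 + 1)^(1/3) - 2 + 4/((1 + sqrt(3)*I)*(-27*k/8 + sqrt((8 - 27*k)^2/16 - 4)/2 + 1)^(1/3)))/6) - sqrt(3)*z^2/k + 4*z/k - 2/k - 8*sqrt(3)/k^2


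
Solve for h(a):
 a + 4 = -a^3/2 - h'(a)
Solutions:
 h(a) = C1 - a^4/8 - a^2/2 - 4*a


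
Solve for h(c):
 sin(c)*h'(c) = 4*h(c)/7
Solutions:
 h(c) = C1*(cos(c) - 1)^(2/7)/(cos(c) + 1)^(2/7)


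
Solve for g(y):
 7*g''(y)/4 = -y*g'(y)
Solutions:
 g(y) = C1 + C2*erf(sqrt(14)*y/7)


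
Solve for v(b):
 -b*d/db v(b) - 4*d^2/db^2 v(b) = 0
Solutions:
 v(b) = C1 + C2*erf(sqrt(2)*b/4)


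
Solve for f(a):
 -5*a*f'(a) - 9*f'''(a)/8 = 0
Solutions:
 f(a) = C1 + Integral(C2*airyai(-2*15^(1/3)*a/3) + C3*airybi(-2*15^(1/3)*a/3), a)


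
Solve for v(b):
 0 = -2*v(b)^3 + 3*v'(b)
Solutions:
 v(b) = -sqrt(6)*sqrt(-1/(C1 + 2*b))/2
 v(b) = sqrt(6)*sqrt(-1/(C1 + 2*b))/2


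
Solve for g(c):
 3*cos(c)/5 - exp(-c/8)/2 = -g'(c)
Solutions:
 g(c) = C1 - 3*sin(c)/5 - 4*exp(-c/8)


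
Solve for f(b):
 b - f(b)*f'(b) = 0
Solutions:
 f(b) = -sqrt(C1 + b^2)
 f(b) = sqrt(C1 + b^2)


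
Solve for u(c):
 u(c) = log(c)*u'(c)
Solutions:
 u(c) = C1*exp(li(c))


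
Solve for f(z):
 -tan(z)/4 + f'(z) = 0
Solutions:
 f(z) = C1 - log(cos(z))/4


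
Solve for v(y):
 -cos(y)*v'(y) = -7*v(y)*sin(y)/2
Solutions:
 v(y) = C1/cos(y)^(7/2)


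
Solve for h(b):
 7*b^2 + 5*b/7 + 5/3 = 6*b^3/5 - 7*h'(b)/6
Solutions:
 h(b) = C1 + 9*b^4/35 - 2*b^3 - 15*b^2/49 - 10*b/7


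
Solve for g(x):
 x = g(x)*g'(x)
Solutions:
 g(x) = -sqrt(C1 + x^2)
 g(x) = sqrt(C1 + x^2)


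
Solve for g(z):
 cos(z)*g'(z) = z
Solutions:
 g(z) = C1 + Integral(z/cos(z), z)


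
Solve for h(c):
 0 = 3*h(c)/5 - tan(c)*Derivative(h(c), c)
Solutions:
 h(c) = C1*sin(c)^(3/5)


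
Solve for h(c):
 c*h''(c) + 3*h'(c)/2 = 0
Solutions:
 h(c) = C1 + C2/sqrt(c)


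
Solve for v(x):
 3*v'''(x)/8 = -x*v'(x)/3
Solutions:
 v(x) = C1 + Integral(C2*airyai(-2*3^(1/3)*x/3) + C3*airybi(-2*3^(1/3)*x/3), x)


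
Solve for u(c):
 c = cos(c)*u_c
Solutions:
 u(c) = C1 + Integral(c/cos(c), c)


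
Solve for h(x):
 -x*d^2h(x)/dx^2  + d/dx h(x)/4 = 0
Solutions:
 h(x) = C1 + C2*x^(5/4)


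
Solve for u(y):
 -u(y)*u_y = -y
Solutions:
 u(y) = -sqrt(C1 + y^2)
 u(y) = sqrt(C1 + y^2)


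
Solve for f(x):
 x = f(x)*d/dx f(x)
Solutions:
 f(x) = -sqrt(C1 + x^2)
 f(x) = sqrt(C1 + x^2)


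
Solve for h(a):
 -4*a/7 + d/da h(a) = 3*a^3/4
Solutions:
 h(a) = C1 + 3*a^4/16 + 2*a^2/7


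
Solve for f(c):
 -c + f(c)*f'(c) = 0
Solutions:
 f(c) = -sqrt(C1 + c^2)
 f(c) = sqrt(C1 + c^2)


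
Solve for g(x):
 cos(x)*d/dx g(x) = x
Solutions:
 g(x) = C1 + Integral(x/cos(x), x)


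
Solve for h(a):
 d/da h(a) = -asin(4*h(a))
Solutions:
 Integral(1/asin(4*_y), (_y, h(a))) = C1 - a


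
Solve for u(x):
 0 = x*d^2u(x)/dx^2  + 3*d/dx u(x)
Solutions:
 u(x) = C1 + C2/x^2


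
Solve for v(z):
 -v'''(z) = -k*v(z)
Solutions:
 v(z) = C1*exp(k^(1/3)*z) + C2*exp(k^(1/3)*z*(-1 + sqrt(3)*I)/2) + C3*exp(-k^(1/3)*z*(1 + sqrt(3)*I)/2)


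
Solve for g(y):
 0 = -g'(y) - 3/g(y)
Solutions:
 g(y) = -sqrt(C1 - 6*y)
 g(y) = sqrt(C1 - 6*y)


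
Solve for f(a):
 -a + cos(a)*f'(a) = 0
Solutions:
 f(a) = C1 + Integral(a/cos(a), a)


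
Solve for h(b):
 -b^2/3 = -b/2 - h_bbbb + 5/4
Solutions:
 h(b) = C1 + C2*b + C3*b^2 + C4*b^3 + b^6/1080 - b^5/240 + 5*b^4/96


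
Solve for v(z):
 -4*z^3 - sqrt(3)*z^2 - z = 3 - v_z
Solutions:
 v(z) = C1 + z^4 + sqrt(3)*z^3/3 + z^2/2 + 3*z


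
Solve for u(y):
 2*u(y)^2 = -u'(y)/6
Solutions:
 u(y) = 1/(C1 + 12*y)


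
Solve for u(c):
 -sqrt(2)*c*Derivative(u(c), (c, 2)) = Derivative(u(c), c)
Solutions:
 u(c) = C1 + C2*c^(1 - sqrt(2)/2)


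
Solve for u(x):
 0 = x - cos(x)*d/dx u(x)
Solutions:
 u(x) = C1 + Integral(x/cos(x), x)


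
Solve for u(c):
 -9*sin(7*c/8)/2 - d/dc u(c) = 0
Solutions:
 u(c) = C1 + 36*cos(7*c/8)/7


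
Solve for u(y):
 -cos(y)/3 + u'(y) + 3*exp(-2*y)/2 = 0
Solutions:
 u(y) = C1 + sin(y)/3 + 3*exp(-2*y)/4


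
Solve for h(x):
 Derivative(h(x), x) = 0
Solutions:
 h(x) = C1


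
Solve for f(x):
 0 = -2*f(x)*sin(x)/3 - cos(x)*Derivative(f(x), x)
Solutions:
 f(x) = C1*cos(x)^(2/3)


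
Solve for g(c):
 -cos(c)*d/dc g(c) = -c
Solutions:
 g(c) = C1 + Integral(c/cos(c), c)


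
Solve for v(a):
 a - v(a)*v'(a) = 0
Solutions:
 v(a) = -sqrt(C1 + a^2)
 v(a) = sqrt(C1 + a^2)


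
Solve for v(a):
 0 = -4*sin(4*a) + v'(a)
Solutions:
 v(a) = C1 - cos(4*a)


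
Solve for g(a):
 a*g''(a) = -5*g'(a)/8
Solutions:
 g(a) = C1 + C2*a^(3/8)


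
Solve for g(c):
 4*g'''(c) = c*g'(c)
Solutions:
 g(c) = C1 + Integral(C2*airyai(2^(1/3)*c/2) + C3*airybi(2^(1/3)*c/2), c)


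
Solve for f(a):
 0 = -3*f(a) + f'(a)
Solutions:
 f(a) = C1*exp(3*a)


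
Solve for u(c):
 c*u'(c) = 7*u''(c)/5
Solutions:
 u(c) = C1 + C2*erfi(sqrt(70)*c/14)


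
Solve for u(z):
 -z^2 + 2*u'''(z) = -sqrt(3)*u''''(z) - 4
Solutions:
 u(z) = C1 + C2*z + C3*z^2 + C4*exp(-2*sqrt(3)*z/3) + z^5/120 - sqrt(3)*z^4/48 - 5*z^3/24


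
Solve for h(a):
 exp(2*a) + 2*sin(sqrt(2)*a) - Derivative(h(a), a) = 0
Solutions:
 h(a) = C1 + exp(2*a)/2 - sqrt(2)*cos(sqrt(2)*a)


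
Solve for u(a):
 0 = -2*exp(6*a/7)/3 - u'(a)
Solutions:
 u(a) = C1 - 7*exp(6*a/7)/9


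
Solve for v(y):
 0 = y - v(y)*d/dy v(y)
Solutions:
 v(y) = -sqrt(C1 + y^2)
 v(y) = sqrt(C1 + y^2)


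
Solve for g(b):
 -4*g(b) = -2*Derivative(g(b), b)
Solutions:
 g(b) = C1*exp(2*b)


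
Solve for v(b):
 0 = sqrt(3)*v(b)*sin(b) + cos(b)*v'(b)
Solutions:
 v(b) = C1*cos(b)^(sqrt(3))


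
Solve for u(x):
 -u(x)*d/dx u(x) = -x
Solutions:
 u(x) = -sqrt(C1 + x^2)
 u(x) = sqrt(C1 + x^2)


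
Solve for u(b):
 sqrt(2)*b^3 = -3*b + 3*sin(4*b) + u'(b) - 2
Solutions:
 u(b) = C1 + sqrt(2)*b^4/4 + 3*b^2/2 + 2*b + 3*cos(4*b)/4


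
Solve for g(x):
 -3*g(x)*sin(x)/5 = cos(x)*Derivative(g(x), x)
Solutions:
 g(x) = C1*cos(x)^(3/5)


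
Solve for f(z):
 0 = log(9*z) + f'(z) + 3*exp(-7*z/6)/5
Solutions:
 f(z) = C1 - z*log(z) + z*(1 - 2*log(3)) + 18*exp(-7*z/6)/35


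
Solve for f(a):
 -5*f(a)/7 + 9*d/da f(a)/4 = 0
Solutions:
 f(a) = C1*exp(20*a/63)


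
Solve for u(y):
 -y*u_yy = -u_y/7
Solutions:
 u(y) = C1 + C2*y^(8/7)


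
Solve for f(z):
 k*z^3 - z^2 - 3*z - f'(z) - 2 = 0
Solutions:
 f(z) = C1 + k*z^4/4 - z^3/3 - 3*z^2/2 - 2*z


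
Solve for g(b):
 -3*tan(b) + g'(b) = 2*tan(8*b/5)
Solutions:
 g(b) = C1 - 3*log(cos(b)) - 5*log(cos(8*b/5))/4


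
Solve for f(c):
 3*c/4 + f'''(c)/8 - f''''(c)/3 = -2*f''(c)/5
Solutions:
 f(c) = C1 + C2*c + C3*exp(c*(15 - sqrt(7905))/80) + C4*exp(c*(15 + sqrt(7905))/80) - 5*c^3/16 + 75*c^2/256


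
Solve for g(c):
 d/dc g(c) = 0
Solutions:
 g(c) = C1


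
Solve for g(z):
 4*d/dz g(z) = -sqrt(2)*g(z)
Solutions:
 g(z) = C1*exp(-sqrt(2)*z/4)


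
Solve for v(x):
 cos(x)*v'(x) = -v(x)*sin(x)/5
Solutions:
 v(x) = C1*cos(x)^(1/5)


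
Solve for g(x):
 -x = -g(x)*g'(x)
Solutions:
 g(x) = -sqrt(C1 + x^2)
 g(x) = sqrt(C1 + x^2)


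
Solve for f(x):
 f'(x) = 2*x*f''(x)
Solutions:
 f(x) = C1 + C2*x^(3/2)


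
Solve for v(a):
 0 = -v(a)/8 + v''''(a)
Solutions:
 v(a) = C1*exp(-2^(1/4)*a/2) + C2*exp(2^(1/4)*a/2) + C3*sin(2^(1/4)*a/2) + C4*cos(2^(1/4)*a/2)
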